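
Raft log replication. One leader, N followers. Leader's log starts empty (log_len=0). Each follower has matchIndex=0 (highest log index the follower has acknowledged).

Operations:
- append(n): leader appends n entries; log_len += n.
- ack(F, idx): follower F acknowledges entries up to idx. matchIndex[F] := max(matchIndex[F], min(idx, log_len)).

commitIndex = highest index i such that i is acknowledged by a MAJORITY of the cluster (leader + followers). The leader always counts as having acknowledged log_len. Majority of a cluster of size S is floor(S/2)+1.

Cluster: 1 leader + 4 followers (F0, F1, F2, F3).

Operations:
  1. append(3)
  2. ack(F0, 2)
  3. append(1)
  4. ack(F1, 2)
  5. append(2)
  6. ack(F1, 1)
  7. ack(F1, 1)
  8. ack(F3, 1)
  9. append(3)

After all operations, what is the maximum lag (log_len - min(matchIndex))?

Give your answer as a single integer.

Answer: 9

Derivation:
Op 1: append 3 -> log_len=3
Op 2: F0 acks idx 2 -> match: F0=2 F1=0 F2=0 F3=0; commitIndex=0
Op 3: append 1 -> log_len=4
Op 4: F1 acks idx 2 -> match: F0=2 F1=2 F2=0 F3=0; commitIndex=2
Op 5: append 2 -> log_len=6
Op 6: F1 acks idx 1 -> match: F0=2 F1=2 F2=0 F3=0; commitIndex=2
Op 7: F1 acks idx 1 -> match: F0=2 F1=2 F2=0 F3=0; commitIndex=2
Op 8: F3 acks idx 1 -> match: F0=2 F1=2 F2=0 F3=1; commitIndex=2
Op 9: append 3 -> log_len=9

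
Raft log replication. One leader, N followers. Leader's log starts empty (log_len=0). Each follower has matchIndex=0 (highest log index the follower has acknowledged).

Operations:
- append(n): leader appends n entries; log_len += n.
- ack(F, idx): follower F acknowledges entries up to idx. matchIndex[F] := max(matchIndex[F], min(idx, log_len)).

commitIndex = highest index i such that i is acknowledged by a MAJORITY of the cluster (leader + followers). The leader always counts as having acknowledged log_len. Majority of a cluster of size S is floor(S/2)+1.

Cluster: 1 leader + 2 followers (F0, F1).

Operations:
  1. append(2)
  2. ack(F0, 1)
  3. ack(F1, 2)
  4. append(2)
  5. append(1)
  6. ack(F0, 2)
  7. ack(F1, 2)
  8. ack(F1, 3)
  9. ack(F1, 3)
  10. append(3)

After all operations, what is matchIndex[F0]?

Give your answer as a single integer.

Answer: 2

Derivation:
Op 1: append 2 -> log_len=2
Op 2: F0 acks idx 1 -> match: F0=1 F1=0; commitIndex=1
Op 3: F1 acks idx 2 -> match: F0=1 F1=2; commitIndex=2
Op 4: append 2 -> log_len=4
Op 5: append 1 -> log_len=5
Op 6: F0 acks idx 2 -> match: F0=2 F1=2; commitIndex=2
Op 7: F1 acks idx 2 -> match: F0=2 F1=2; commitIndex=2
Op 8: F1 acks idx 3 -> match: F0=2 F1=3; commitIndex=3
Op 9: F1 acks idx 3 -> match: F0=2 F1=3; commitIndex=3
Op 10: append 3 -> log_len=8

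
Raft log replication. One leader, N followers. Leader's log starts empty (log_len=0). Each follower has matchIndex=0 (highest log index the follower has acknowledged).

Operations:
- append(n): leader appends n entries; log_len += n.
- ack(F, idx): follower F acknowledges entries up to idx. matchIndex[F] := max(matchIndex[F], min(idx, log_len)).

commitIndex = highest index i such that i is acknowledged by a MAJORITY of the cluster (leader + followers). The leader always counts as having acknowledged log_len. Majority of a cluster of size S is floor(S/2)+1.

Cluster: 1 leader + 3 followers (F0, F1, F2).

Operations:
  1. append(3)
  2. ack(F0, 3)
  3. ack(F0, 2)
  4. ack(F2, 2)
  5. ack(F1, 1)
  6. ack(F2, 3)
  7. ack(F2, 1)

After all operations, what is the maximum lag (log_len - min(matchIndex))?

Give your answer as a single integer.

Op 1: append 3 -> log_len=3
Op 2: F0 acks idx 3 -> match: F0=3 F1=0 F2=0; commitIndex=0
Op 3: F0 acks idx 2 -> match: F0=3 F1=0 F2=0; commitIndex=0
Op 4: F2 acks idx 2 -> match: F0=3 F1=0 F2=2; commitIndex=2
Op 5: F1 acks idx 1 -> match: F0=3 F1=1 F2=2; commitIndex=2
Op 6: F2 acks idx 3 -> match: F0=3 F1=1 F2=3; commitIndex=3
Op 7: F2 acks idx 1 -> match: F0=3 F1=1 F2=3; commitIndex=3

Answer: 2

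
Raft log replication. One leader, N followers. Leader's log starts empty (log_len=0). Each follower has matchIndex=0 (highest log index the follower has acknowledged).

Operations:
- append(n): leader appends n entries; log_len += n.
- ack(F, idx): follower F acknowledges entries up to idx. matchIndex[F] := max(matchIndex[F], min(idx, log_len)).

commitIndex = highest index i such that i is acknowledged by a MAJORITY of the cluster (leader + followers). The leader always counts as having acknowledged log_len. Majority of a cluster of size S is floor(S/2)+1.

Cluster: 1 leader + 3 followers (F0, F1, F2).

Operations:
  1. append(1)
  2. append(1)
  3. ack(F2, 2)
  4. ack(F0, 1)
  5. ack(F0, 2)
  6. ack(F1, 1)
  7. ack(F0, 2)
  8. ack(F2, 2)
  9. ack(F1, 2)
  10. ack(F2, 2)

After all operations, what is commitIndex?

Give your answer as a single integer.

Op 1: append 1 -> log_len=1
Op 2: append 1 -> log_len=2
Op 3: F2 acks idx 2 -> match: F0=0 F1=0 F2=2; commitIndex=0
Op 4: F0 acks idx 1 -> match: F0=1 F1=0 F2=2; commitIndex=1
Op 5: F0 acks idx 2 -> match: F0=2 F1=0 F2=2; commitIndex=2
Op 6: F1 acks idx 1 -> match: F0=2 F1=1 F2=2; commitIndex=2
Op 7: F0 acks idx 2 -> match: F0=2 F1=1 F2=2; commitIndex=2
Op 8: F2 acks idx 2 -> match: F0=2 F1=1 F2=2; commitIndex=2
Op 9: F1 acks idx 2 -> match: F0=2 F1=2 F2=2; commitIndex=2
Op 10: F2 acks idx 2 -> match: F0=2 F1=2 F2=2; commitIndex=2

Answer: 2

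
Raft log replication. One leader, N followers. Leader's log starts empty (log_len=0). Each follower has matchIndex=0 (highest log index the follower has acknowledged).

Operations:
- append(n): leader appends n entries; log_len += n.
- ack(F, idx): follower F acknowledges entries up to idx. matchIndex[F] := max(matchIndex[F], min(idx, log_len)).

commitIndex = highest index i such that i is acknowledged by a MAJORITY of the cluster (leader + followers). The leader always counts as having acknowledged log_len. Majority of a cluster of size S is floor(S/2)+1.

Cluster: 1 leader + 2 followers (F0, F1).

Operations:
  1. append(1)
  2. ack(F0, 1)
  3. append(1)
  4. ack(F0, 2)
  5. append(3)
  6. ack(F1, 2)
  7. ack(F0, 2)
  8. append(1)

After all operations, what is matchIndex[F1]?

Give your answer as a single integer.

Answer: 2

Derivation:
Op 1: append 1 -> log_len=1
Op 2: F0 acks idx 1 -> match: F0=1 F1=0; commitIndex=1
Op 3: append 1 -> log_len=2
Op 4: F0 acks idx 2 -> match: F0=2 F1=0; commitIndex=2
Op 5: append 3 -> log_len=5
Op 6: F1 acks idx 2 -> match: F0=2 F1=2; commitIndex=2
Op 7: F0 acks idx 2 -> match: F0=2 F1=2; commitIndex=2
Op 8: append 1 -> log_len=6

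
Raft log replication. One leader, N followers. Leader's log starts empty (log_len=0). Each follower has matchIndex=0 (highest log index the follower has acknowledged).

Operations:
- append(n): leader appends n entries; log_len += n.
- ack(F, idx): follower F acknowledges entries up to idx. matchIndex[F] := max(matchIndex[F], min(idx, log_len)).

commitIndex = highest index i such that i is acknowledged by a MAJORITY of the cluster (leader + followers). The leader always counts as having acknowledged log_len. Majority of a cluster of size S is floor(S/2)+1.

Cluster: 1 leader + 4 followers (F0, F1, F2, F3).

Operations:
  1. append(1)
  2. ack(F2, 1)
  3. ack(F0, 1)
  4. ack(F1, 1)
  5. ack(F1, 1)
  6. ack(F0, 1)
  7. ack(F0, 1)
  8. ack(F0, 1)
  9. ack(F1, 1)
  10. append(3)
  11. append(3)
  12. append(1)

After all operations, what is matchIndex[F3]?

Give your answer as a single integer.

Answer: 0

Derivation:
Op 1: append 1 -> log_len=1
Op 2: F2 acks idx 1 -> match: F0=0 F1=0 F2=1 F3=0; commitIndex=0
Op 3: F0 acks idx 1 -> match: F0=1 F1=0 F2=1 F3=0; commitIndex=1
Op 4: F1 acks idx 1 -> match: F0=1 F1=1 F2=1 F3=0; commitIndex=1
Op 5: F1 acks idx 1 -> match: F0=1 F1=1 F2=1 F3=0; commitIndex=1
Op 6: F0 acks idx 1 -> match: F0=1 F1=1 F2=1 F3=0; commitIndex=1
Op 7: F0 acks idx 1 -> match: F0=1 F1=1 F2=1 F3=0; commitIndex=1
Op 8: F0 acks idx 1 -> match: F0=1 F1=1 F2=1 F3=0; commitIndex=1
Op 9: F1 acks idx 1 -> match: F0=1 F1=1 F2=1 F3=0; commitIndex=1
Op 10: append 3 -> log_len=4
Op 11: append 3 -> log_len=7
Op 12: append 1 -> log_len=8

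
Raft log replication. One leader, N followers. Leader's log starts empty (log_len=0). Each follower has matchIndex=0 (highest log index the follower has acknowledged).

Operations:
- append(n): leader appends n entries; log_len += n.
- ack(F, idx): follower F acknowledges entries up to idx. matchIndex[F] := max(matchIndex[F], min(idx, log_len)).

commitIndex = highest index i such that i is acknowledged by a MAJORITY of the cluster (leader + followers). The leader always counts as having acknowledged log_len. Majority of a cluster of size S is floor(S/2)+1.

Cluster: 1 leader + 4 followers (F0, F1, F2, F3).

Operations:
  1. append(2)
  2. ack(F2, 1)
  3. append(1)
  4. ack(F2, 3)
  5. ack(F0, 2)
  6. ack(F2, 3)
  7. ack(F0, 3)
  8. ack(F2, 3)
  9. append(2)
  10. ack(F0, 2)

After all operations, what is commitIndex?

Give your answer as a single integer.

Answer: 3

Derivation:
Op 1: append 2 -> log_len=2
Op 2: F2 acks idx 1 -> match: F0=0 F1=0 F2=1 F3=0; commitIndex=0
Op 3: append 1 -> log_len=3
Op 4: F2 acks idx 3 -> match: F0=0 F1=0 F2=3 F3=0; commitIndex=0
Op 5: F0 acks idx 2 -> match: F0=2 F1=0 F2=3 F3=0; commitIndex=2
Op 6: F2 acks idx 3 -> match: F0=2 F1=0 F2=3 F3=0; commitIndex=2
Op 7: F0 acks idx 3 -> match: F0=3 F1=0 F2=3 F3=0; commitIndex=3
Op 8: F2 acks idx 3 -> match: F0=3 F1=0 F2=3 F3=0; commitIndex=3
Op 9: append 2 -> log_len=5
Op 10: F0 acks idx 2 -> match: F0=3 F1=0 F2=3 F3=0; commitIndex=3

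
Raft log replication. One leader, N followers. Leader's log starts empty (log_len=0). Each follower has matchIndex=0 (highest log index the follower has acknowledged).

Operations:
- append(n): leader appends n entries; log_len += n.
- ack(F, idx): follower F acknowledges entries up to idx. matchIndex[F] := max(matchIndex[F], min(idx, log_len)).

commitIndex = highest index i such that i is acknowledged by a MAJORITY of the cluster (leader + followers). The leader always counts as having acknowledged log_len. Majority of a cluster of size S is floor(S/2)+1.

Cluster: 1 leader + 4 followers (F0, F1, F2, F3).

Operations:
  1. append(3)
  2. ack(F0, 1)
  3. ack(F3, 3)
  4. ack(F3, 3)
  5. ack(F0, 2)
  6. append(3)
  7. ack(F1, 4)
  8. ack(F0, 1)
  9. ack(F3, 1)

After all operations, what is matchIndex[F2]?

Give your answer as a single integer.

Op 1: append 3 -> log_len=3
Op 2: F0 acks idx 1 -> match: F0=1 F1=0 F2=0 F3=0; commitIndex=0
Op 3: F3 acks idx 3 -> match: F0=1 F1=0 F2=0 F3=3; commitIndex=1
Op 4: F3 acks idx 3 -> match: F0=1 F1=0 F2=0 F3=3; commitIndex=1
Op 5: F0 acks idx 2 -> match: F0=2 F1=0 F2=0 F3=3; commitIndex=2
Op 6: append 3 -> log_len=6
Op 7: F1 acks idx 4 -> match: F0=2 F1=4 F2=0 F3=3; commitIndex=3
Op 8: F0 acks idx 1 -> match: F0=2 F1=4 F2=0 F3=3; commitIndex=3
Op 9: F3 acks idx 1 -> match: F0=2 F1=4 F2=0 F3=3; commitIndex=3

Answer: 0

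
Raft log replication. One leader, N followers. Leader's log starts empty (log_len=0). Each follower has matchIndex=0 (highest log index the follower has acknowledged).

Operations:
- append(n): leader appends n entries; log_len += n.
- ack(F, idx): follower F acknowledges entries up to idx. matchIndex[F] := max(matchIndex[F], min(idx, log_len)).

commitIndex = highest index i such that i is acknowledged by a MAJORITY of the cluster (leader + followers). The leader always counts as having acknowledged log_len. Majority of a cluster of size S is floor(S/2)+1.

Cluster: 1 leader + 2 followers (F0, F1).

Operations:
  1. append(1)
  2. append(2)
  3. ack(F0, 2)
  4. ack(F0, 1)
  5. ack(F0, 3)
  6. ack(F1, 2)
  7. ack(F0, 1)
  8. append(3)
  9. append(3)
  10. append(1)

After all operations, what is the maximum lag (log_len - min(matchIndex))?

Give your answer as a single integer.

Answer: 8

Derivation:
Op 1: append 1 -> log_len=1
Op 2: append 2 -> log_len=3
Op 3: F0 acks idx 2 -> match: F0=2 F1=0; commitIndex=2
Op 4: F0 acks idx 1 -> match: F0=2 F1=0; commitIndex=2
Op 5: F0 acks idx 3 -> match: F0=3 F1=0; commitIndex=3
Op 6: F1 acks idx 2 -> match: F0=3 F1=2; commitIndex=3
Op 7: F0 acks idx 1 -> match: F0=3 F1=2; commitIndex=3
Op 8: append 3 -> log_len=6
Op 9: append 3 -> log_len=9
Op 10: append 1 -> log_len=10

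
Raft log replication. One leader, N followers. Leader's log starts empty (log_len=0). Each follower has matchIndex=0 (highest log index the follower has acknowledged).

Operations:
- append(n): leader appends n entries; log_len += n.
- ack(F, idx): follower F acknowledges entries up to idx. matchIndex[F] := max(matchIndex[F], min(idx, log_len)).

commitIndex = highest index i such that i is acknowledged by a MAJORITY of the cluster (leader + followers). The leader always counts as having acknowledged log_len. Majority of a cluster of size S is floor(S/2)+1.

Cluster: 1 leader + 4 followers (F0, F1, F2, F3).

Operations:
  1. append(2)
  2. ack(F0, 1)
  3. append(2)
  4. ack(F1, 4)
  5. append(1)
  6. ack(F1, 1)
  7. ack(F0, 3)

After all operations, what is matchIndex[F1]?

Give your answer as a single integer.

Op 1: append 2 -> log_len=2
Op 2: F0 acks idx 1 -> match: F0=1 F1=0 F2=0 F3=0; commitIndex=0
Op 3: append 2 -> log_len=4
Op 4: F1 acks idx 4 -> match: F0=1 F1=4 F2=0 F3=0; commitIndex=1
Op 5: append 1 -> log_len=5
Op 6: F1 acks idx 1 -> match: F0=1 F1=4 F2=0 F3=0; commitIndex=1
Op 7: F0 acks idx 3 -> match: F0=3 F1=4 F2=0 F3=0; commitIndex=3

Answer: 4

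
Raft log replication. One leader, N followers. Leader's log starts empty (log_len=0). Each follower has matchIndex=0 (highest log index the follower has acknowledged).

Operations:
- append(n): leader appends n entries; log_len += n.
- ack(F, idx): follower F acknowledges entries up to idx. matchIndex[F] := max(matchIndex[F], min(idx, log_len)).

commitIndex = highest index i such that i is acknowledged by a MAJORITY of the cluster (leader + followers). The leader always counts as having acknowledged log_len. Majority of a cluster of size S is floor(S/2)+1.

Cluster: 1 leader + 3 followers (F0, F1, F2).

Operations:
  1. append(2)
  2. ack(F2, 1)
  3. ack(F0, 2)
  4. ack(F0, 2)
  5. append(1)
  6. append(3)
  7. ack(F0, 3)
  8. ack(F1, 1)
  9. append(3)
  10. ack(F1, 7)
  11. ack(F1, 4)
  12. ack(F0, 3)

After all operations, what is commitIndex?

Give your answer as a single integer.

Op 1: append 2 -> log_len=2
Op 2: F2 acks idx 1 -> match: F0=0 F1=0 F2=1; commitIndex=0
Op 3: F0 acks idx 2 -> match: F0=2 F1=0 F2=1; commitIndex=1
Op 4: F0 acks idx 2 -> match: F0=2 F1=0 F2=1; commitIndex=1
Op 5: append 1 -> log_len=3
Op 6: append 3 -> log_len=6
Op 7: F0 acks idx 3 -> match: F0=3 F1=0 F2=1; commitIndex=1
Op 8: F1 acks idx 1 -> match: F0=3 F1=1 F2=1; commitIndex=1
Op 9: append 3 -> log_len=9
Op 10: F1 acks idx 7 -> match: F0=3 F1=7 F2=1; commitIndex=3
Op 11: F1 acks idx 4 -> match: F0=3 F1=7 F2=1; commitIndex=3
Op 12: F0 acks idx 3 -> match: F0=3 F1=7 F2=1; commitIndex=3

Answer: 3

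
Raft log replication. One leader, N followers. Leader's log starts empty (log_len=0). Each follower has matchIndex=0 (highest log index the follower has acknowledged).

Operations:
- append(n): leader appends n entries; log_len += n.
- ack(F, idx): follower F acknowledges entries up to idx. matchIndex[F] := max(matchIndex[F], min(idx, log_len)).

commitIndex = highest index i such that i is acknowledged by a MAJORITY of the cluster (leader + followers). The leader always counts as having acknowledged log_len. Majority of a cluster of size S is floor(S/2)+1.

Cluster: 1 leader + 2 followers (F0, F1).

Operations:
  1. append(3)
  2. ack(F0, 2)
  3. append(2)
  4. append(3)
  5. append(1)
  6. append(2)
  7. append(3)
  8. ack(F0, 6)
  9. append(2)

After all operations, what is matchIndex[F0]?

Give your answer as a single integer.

Answer: 6

Derivation:
Op 1: append 3 -> log_len=3
Op 2: F0 acks idx 2 -> match: F0=2 F1=0; commitIndex=2
Op 3: append 2 -> log_len=5
Op 4: append 3 -> log_len=8
Op 5: append 1 -> log_len=9
Op 6: append 2 -> log_len=11
Op 7: append 3 -> log_len=14
Op 8: F0 acks idx 6 -> match: F0=6 F1=0; commitIndex=6
Op 9: append 2 -> log_len=16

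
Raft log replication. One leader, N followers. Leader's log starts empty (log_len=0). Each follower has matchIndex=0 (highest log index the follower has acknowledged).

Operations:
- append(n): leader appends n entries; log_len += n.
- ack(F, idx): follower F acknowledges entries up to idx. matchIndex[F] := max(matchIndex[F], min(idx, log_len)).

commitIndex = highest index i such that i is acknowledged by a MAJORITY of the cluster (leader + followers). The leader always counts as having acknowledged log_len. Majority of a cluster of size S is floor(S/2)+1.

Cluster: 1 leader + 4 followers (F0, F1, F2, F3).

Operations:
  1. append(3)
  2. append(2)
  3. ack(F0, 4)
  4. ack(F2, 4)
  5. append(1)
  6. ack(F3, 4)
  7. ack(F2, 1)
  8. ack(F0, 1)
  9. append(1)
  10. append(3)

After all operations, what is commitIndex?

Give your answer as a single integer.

Answer: 4

Derivation:
Op 1: append 3 -> log_len=3
Op 2: append 2 -> log_len=5
Op 3: F0 acks idx 4 -> match: F0=4 F1=0 F2=0 F3=0; commitIndex=0
Op 4: F2 acks idx 4 -> match: F0=4 F1=0 F2=4 F3=0; commitIndex=4
Op 5: append 1 -> log_len=6
Op 6: F3 acks idx 4 -> match: F0=4 F1=0 F2=4 F3=4; commitIndex=4
Op 7: F2 acks idx 1 -> match: F0=4 F1=0 F2=4 F3=4; commitIndex=4
Op 8: F0 acks idx 1 -> match: F0=4 F1=0 F2=4 F3=4; commitIndex=4
Op 9: append 1 -> log_len=7
Op 10: append 3 -> log_len=10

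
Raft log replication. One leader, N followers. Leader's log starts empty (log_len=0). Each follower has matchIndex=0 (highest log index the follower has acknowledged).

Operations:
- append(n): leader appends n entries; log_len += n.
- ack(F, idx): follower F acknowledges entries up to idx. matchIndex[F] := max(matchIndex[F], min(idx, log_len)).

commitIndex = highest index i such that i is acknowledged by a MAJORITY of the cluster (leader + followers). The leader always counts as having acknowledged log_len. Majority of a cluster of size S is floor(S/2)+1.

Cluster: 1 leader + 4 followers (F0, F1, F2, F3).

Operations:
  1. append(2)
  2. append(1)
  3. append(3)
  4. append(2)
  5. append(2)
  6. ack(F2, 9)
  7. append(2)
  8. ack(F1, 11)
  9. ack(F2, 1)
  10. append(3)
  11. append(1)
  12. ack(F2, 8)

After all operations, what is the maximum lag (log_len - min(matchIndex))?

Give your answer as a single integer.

Answer: 16

Derivation:
Op 1: append 2 -> log_len=2
Op 2: append 1 -> log_len=3
Op 3: append 3 -> log_len=6
Op 4: append 2 -> log_len=8
Op 5: append 2 -> log_len=10
Op 6: F2 acks idx 9 -> match: F0=0 F1=0 F2=9 F3=0; commitIndex=0
Op 7: append 2 -> log_len=12
Op 8: F1 acks idx 11 -> match: F0=0 F1=11 F2=9 F3=0; commitIndex=9
Op 9: F2 acks idx 1 -> match: F0=0 F1=11 F2=9 F3=0; commitIndex=9
Op 10: append 3 -> log_len=15
Op 11: append 1 -> log_len=16
Op 12: F2 acks idx 8 -> match: F0=0 F1=11 F2=9 F3=0; commitIndex=9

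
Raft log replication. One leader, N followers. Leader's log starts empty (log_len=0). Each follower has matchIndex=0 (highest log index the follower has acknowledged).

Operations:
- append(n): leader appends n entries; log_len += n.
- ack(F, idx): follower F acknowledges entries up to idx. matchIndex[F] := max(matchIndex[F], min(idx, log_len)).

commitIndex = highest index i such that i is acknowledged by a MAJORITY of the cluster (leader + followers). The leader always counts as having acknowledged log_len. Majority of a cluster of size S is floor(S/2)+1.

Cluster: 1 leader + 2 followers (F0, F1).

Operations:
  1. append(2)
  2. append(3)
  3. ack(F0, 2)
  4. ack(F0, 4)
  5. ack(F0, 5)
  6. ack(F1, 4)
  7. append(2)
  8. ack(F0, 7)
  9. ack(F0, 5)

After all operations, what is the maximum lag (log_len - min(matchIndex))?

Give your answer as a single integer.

Op 1: append 2 -> log_len=2
Op 2: append 3 -> log_len=5
Op 3: F0 acks idx 2 -> match: F0=2 F1=0; commitIndex=2
Op 4: F0 acks idx 4 -> match: F0=4 F1=0; commitIndex=4
Op 5: F0 acks idx 5 -> match: F0=5 F1=0; commitIndex=5
Op 6: F1 acks idx 4 -> match: F0=5 F1=4; commitIndex=5
Op 7: append 2 -> log_len=7
Op 8: F0 acks idx 7 -> match: F0=7 F1=4; commitIndex=7
Op 9: F0 acks idx 5 -> match: F0=7 F1=4; commitIndex=7

Answer: 3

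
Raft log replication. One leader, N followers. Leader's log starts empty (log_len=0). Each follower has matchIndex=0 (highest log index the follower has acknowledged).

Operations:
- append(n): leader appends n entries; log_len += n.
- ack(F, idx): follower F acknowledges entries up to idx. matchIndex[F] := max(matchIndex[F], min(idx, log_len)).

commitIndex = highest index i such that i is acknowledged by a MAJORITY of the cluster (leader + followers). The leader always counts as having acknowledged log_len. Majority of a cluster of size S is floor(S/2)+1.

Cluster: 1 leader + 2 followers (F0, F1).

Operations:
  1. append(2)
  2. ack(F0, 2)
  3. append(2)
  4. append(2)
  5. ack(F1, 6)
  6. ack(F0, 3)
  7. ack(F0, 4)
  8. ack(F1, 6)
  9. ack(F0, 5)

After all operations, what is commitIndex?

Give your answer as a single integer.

Op 1: append 2 -> log_len=2
Op 2: F0 acks idx 2 -> match: F0=2 F1=0; commitIndex=2
Op 3: append 2 -> log_len=4
Op 4: append 2 -> log_len=6
Op 5: F1 acks idx 6 -> match: F0=2 F1=6; commitIndex=6
Op 6: F0 acks idx 3 -> match: F0=3 F1=6; commitIndex=6
Op 7: F0 acks idx 4 -> match: F0=4 F1=6; commitIndex=6
Op 8: F1 acks idx 6 -> match: F0=4 F1=6; commitIndex=6
Op 9: F0 acks idx 5 -> match: F0=5 F1=6; commitIndex=6

Answer: 6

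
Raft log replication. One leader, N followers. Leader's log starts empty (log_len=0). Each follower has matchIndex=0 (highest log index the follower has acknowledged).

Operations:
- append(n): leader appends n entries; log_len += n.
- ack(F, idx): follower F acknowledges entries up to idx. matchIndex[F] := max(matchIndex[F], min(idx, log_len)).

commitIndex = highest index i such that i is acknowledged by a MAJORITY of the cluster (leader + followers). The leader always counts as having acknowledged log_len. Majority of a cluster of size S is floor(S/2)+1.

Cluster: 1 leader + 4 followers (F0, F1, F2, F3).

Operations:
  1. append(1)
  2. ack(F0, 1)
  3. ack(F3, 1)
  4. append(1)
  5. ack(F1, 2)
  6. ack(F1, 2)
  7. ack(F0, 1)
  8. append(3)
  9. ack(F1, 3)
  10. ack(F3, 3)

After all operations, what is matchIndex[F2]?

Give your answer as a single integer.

Op 1: append 1 -> log_len=1
Op 2: F0 acks idx 1 -> match: F0=1 F1=0 F2=0 F3=0; commitIndex=0
Op 3: F3 acks idx 1 -> match: F0=1 F1=0 F2=0 F3=1; commitIndex=1
Op 4: append 1 -> log_len=2
Op 5: F1 acks idx 2 -> match: F0=1 F1=2 F2=0 F3=1; commitIndex=1
Op 6: F1 acks idx 2 -> match: F0=1 F1=2 F2=0 F3=1; commitIndex=1
Op 7: F0 acks idx 1 -> match: F0=1 F1=2 F2=0 F3=1; commitIndex=1
Op 8: append 3 -> log_len=5
Op 9: F1 acks idx 3 -> match: F0=1 F1=3 F2=0 F3=1; commitIndex=1
Op 10: F3 acks idx 3 -> match: F0=1 F1=3 F2=0 F3=3; commitIndex=3

Answer: 0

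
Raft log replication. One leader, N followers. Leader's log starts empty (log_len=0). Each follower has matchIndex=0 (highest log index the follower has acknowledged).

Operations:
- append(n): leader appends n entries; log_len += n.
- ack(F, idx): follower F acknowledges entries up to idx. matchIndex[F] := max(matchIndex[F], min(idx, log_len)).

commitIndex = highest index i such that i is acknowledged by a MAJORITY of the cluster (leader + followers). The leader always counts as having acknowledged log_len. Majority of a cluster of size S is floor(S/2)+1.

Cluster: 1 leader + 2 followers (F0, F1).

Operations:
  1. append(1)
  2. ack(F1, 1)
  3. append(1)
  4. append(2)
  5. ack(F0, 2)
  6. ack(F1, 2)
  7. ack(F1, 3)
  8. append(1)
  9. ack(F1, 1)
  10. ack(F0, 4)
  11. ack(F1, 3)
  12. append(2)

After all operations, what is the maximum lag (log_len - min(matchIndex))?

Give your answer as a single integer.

Answer: 4

Derivation:
Op 1: append 1 -> log_len=1
Op 2: F1 acks idx 1 -> match: F0=0 F1=1; commitIndex=1
Op 3: append 1 -> log_len=2
Op 4: append 2 -> log_len=4
Op 5: F0 acks idx 2 -> match: F0=2 F1=1; commitIndex=2
Op 6: F1 acks idx 2 -> match: F0=2 F1=2; commitIndex=2
Op 7: F1 acks idx 3 -> match: F0=2 F1=3; commitIndex=3
Op 8: append 1 -> log_len=5
Op 9: F1 acks idx 1 -> match: F0=2 F1=3; commitIndex=3
Op 10: F0 acks idx 4 -> match: F0=4 F1=3; commitIndex=4
Op 11: F1 acks idx 3 -> match: F0=4 F1=3; commitIndex=4
Op 12: append 2 -> log_len=7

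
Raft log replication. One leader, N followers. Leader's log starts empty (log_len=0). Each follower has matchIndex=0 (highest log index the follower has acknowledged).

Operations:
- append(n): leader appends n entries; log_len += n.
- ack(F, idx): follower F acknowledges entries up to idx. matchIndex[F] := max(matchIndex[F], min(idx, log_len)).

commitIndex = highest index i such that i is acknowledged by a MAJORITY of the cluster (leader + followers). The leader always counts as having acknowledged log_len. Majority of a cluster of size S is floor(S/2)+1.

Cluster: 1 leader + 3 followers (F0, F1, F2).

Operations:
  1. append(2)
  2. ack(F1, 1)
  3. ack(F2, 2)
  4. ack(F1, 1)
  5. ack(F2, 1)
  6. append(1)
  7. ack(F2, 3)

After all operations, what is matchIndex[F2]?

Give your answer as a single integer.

Op 1: append 2 -> log_len=2
Op 2: F1 acks idx 1 -> match: F0=0 F1=1 F2=0; commitIndex=0
Op 3: F2 acks idx 2 -> match: F0=0 F1=1 F2=2; commitIndex=1
Op 4: F1 acks idx 1 -> match: F0=0 F1=1 F2=2; commitIndex=1
Op 5: F2 acks idx 1 -> match: F0=0 F1=1 F2=2; commitIndex=1
Op 6: append 1 -> log_len=3
Op 7: F2 acks idx 3 -> match: F0=0 F1=1 F2=3; commitIndex=1

Answer: 3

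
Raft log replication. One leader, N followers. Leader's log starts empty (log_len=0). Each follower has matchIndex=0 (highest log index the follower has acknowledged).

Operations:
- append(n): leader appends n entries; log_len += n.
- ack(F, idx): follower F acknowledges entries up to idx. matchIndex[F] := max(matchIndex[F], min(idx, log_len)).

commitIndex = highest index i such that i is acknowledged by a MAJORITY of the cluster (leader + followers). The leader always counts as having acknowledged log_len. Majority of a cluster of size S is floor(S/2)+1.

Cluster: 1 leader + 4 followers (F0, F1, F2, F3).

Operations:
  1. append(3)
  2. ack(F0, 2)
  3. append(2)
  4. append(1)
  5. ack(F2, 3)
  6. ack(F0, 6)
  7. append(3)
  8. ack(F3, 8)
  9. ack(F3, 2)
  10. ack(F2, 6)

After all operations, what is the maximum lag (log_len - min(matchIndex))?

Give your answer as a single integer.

Op 1: append 3 -> log_len=3
Op 2: F0 acks idx 2 -> match: F0=2 F1=0 F2=0 F3=0; commitIndex=0
Op 3: append 2 -> log_len=5
Op 4: append 1 -> log_len=6
Op 5: F2 acks idx 3 -> match: F0=2 F1=0 F2=3 F3=0; commitIndex=2
Op 6: F0 acks idx 6 -> match: F0=6 F1=0 F2=3 F3=0; commitIndex=3
Op 7: append 3 -> log_len=9
Op 8: F3 acks idx 8 -> match: F0=6 F1=0 F2=3 F3=8; commitIndex=6
Op 9: F3 acks idx 2 -> match: F0=6 F1=0 F2=3 F3=8; commitIndex=6
Op 10: F2 acks idx 6 -> match: F0=6 F1=0 F2=6 F3=8; commitIndex=6

Answer: 9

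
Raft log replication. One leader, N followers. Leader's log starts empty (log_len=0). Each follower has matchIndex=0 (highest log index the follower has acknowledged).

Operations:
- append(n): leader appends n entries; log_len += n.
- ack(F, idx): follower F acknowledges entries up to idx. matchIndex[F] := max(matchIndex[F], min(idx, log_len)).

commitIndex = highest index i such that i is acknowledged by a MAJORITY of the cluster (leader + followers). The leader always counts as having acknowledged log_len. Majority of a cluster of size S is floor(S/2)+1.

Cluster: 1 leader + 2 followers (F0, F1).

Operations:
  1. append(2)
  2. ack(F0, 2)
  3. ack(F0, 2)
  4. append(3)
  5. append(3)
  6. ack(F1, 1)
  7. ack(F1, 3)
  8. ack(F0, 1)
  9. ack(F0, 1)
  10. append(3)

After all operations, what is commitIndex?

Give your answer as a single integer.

Answer: 3

Derivation:
Op 1: append 2 -> log_len=2
Op 2: F0 acks idx 2 -> match: F0=2 F1=0; commitIndex=2
Op 3: F0 acks idx 2 -> match: F0=2 F1=0; commitIndex=2
Op 4: append 3 -> log_len=5
Op 5: append 3 -> log_len=8
Op 6: F1 acks idx 1 -> match: F0=2 F1=1; commitIndex=2
Op 7: F1 acks idx 3 -> match: F0=2 F1=3; commitIndex=3
Op 8: F0 acks idx 1 -> match: F0=2 F1=3; commitIndex=3
Op 9: F0 acks idx 1 -> match: F0=2 F1=3; commitIndex=3
Op 10: append 3 -> log_len=11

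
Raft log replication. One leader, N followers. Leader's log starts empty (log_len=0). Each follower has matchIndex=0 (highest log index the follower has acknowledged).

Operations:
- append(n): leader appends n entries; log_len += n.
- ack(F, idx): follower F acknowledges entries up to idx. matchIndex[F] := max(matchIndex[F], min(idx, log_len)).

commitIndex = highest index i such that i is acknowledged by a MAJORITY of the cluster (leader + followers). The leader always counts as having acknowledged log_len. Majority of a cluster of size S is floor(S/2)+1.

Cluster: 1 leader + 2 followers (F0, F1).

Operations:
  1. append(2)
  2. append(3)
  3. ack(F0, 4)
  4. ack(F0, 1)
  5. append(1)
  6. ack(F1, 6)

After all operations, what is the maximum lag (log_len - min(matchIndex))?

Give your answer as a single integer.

Answer: 2

Derivation:
Op 1: append 2 -> log_len=2
Op 2: append 3 -> log_len=5
Op 3: F0 acks idx 4 -> match: F0=4 F1=0; commitIndex=4
Op 4: F0 acks idx 1 -> match: F0=4 F1=0; commitIndex=4
Op 5: append 1 -> log_len=6
Op 6: F1 acks idx 6 -> match: F0=4 F1=6; commitIndex=6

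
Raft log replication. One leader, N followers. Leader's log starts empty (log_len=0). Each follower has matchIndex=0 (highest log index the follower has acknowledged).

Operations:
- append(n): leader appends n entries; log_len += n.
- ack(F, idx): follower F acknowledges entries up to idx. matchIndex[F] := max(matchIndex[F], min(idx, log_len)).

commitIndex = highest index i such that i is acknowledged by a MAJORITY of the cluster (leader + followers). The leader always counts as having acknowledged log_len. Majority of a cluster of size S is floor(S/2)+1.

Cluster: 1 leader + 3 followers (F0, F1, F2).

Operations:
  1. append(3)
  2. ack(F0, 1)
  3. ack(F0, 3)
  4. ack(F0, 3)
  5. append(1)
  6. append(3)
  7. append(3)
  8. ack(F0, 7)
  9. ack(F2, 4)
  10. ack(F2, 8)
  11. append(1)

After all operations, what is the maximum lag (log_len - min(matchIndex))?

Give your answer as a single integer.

Op 1: append 3 -> log_len=3
Op 2: F0 acks idx 1 -> match: F0=1 F1=0 F2=0; commitIndex=0
Op 3: F0 acks idx 3 -> match: F0=3 F1=0 F2=0; commitIndex=0
Op 4: F0 acks idx 3 -> match: F0=3 F1=0 F2=0; commitIndex=0
Op 5: append 1 -> log_len=4
Op 6: append 3 -> log_len=7
Op 7: append 3 -> log_len=10
Op 8: F0 acks idx 7 -> match: F0=7 F1=0 F2=0; commitIndex=0
Op 9: F2 acks idx 4 -> match: F0=7 F1=0 F2=4; commitIndex=4
Op 10: F2 acks idx 8 -> match: F0=7 F1=0 F2=8; commitIndex=7
Op 11: append 1 -> log_len=11

Answer: 11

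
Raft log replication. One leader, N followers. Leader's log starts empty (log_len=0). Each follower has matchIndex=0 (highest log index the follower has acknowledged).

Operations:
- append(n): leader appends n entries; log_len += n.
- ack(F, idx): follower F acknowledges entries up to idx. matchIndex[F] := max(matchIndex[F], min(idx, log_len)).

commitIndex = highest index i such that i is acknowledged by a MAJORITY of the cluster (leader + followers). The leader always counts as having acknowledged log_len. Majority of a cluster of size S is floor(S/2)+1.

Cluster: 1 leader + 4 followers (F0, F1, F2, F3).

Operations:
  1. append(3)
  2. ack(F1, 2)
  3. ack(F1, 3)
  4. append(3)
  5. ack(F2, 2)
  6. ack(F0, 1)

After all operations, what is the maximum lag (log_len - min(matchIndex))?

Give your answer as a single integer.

Op 1: append 3 -> log_len=3
Op 2: F1 acks idx 2 -> match: F0=0 F1=2 F2=0 F3=0; commitIndex=0
Op 3: F1 acks idx 3 -> match: F0=0 F1=3 F2=0 F3=0; commitIndex=0
Op 4: append 3 -> log_len=6
Op 5: F2 acks idx 2 -> match: F0=0 F1=3 F2=2 F3=0; commitIndex=2
Op 6: F0 acks idx 1 -> match: F0=1 F1=3 F2=2 F3=0; commitIndex=2

Answer: 6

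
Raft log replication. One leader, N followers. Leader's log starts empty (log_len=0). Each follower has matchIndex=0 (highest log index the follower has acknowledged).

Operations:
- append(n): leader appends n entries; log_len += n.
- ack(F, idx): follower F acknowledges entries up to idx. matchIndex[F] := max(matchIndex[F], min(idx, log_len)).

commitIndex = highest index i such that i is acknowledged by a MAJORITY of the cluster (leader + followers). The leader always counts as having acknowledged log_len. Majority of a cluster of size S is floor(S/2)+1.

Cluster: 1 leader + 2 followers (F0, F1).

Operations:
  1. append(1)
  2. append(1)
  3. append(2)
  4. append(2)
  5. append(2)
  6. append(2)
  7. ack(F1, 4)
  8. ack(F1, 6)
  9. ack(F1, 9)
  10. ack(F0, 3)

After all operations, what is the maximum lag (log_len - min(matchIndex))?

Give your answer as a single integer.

Op 1: append 1 -> log_len=1
Op 2: append 1 -> log_len=2
Op 3: append 2 -> log_len=4
Op 4: append 2 -> log_len=6
Op 5: append 2 -> log_len=8
Op 6: append 2 -> log_len=10
Op 7: F1 acks idx 4 -> match: F0=0 F1=4; commitIndex=4
Op 8: F1 acks idx 6 -> match: F0=0 F1=6; commitIndex=6
Op 9: F1 acks idx 9 -> match: F0=0 F1=9; commitIndex=9
Op 10: F0 acks idx 3 -> match: F0=3 F1=9; commitIndex=9

Answer: 7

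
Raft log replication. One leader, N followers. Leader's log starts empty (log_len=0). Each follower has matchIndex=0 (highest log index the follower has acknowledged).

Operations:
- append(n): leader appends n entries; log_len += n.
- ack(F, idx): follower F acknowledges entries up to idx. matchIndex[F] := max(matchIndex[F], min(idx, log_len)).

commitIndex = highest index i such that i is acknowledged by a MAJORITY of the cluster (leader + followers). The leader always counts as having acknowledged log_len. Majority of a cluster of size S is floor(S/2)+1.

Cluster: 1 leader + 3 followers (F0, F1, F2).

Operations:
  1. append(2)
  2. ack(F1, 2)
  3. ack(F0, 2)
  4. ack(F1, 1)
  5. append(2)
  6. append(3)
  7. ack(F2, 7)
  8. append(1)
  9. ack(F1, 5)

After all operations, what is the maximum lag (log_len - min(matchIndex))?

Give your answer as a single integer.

Op 1: append 2 -> log_len=2
Op 2: F1 acks idx 2 -> match: F0=0 F1=2 F2=0; commitIndex=0
Op 3: F0 acks idx 2 -> match: F0=2 F1=2 F2=0; commitIndex=2
Op 4: F1 acks idx 1 -> match: F0=2 F1=2 F2=0; commitIndex=2
Op 5: append 2 -> log_len=4
Op 6: append 3 -> log_len=7
Op 7: F2 acks idx 7 -> match: F0=2 F1=2 F2=7; commitIndex=2
Op 8: append 1 -> log_len=8
Op 9: F1 acks idx 5 -> match: F0=2 F1=5 F2=7; commitIndex=5

Answer: 6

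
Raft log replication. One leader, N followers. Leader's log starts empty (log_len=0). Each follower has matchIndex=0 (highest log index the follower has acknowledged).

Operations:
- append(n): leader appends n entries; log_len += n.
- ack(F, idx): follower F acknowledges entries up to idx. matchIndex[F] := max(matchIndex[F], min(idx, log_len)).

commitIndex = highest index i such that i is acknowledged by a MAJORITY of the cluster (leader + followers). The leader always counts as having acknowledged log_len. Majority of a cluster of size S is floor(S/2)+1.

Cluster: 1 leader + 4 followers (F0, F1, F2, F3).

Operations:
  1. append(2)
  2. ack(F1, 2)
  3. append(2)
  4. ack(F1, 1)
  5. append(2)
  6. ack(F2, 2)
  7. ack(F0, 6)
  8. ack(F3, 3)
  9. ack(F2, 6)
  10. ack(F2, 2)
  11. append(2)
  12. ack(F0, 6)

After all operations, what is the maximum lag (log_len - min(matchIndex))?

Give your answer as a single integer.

Answer: 6

Derivation:
Op 1: append 2 -> log_len=2
Op 2: F1 acks idx 2 -> match: F0=0 F1=2 F2=0 F3=0; commitIndex=0
Op 3: append 2 -> log_len=4
Op 4: F1 acks idx 1 -> match: F0=0 F1=2 F2=0 F3=0; commitIndex=0
Op 5: append 2 -> log_len=6
Op 6: F2 acks idx 2 -> match: F0=0 F1=2 F2=2 F3=0; commitIndex=2
Op 7: F0 acks idx 6 -> match: F0=6 F1=2 F2=2 F3=0; commitIndex=2
Op 8: F3 acks idx 3 -> match: F0=6 F1=2 F2=2 F3=3; commitIndex=3
Op 9: F2 acks idx 6 -> match: F0=6 F1=2 F2=6 F3=3; commitIndex=6
Op 10: F2 acks idx 2 -> match: F0=6 F1=2 F2=6 F3=3; commitIndex=6
Op 11: append 2 -> log_len=8
Op 12: F0 acks idx 6 -> match: F0=6 F1=2 F2=6 F3=3; commitIndex=6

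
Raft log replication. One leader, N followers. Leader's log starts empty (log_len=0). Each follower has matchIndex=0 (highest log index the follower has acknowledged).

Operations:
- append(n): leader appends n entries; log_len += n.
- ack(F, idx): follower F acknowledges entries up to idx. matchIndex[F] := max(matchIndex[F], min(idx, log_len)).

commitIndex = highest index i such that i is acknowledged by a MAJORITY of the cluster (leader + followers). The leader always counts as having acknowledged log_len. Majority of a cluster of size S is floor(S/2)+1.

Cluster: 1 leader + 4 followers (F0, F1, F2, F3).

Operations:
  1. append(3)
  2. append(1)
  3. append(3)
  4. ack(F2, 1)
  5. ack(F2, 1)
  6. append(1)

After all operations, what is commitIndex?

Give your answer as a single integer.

Answer: 0

Derivation:
Op 1: append 3 -> log_len=3
Op 2: append 1 -> log_len=4
Op 3: append 3 -> log_len=7
Op 4: F2 acks idx 1 -> match: F0=0 F1=0 F2=1 F3=0; commitIndex=0
Op 5: F2 acks idx 1 -> match: F0=0 F1=0 F2=1 F3=0; commitIndex=0
Op 6: append 1 -> log_len=8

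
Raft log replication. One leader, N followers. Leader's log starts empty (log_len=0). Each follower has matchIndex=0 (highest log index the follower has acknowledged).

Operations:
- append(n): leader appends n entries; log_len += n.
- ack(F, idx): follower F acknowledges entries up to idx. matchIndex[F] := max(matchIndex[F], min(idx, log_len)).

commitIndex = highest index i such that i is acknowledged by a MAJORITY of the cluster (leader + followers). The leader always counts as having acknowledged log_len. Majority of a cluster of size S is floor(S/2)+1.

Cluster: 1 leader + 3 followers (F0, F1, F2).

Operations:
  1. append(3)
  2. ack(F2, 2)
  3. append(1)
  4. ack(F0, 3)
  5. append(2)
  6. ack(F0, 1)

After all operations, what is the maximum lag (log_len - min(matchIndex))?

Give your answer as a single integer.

Answer: 6

Derivation:
Op 1: append 3 -> log_len=3
Op 2: F2 acks idx 2 -> match: F0=0 F1=0 F2=2; commitIndex=0
Op 3: append 1 -> log_len=4
Op 4: F0 acks idx 3 -> match: F0=3 F1=0 F2=2; commitIndex=2
Op 5: append 2 -> log_len=6
Op 6: F0 acks idx 1 -> match: F0=3 F1=0 F2=2; commitIndex=2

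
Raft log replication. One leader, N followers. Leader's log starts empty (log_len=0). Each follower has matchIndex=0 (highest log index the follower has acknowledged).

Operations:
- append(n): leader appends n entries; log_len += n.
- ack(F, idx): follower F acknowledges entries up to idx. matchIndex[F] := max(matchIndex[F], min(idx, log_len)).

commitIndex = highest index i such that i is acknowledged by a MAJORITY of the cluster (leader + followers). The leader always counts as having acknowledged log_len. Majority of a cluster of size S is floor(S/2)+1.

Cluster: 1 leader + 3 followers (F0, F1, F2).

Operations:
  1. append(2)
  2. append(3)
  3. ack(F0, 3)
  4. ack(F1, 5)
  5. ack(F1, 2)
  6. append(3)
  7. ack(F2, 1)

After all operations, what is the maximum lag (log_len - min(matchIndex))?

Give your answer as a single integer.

Op 1: append 2 -> log_len=2
Op 2: append 3 -> log_len=5
Op 3: F0 acks idx 3 -> match: F0=3 F1=0 F2=0; commitIndex=0
Op 4: F1 acks idx 5 -> match: F0=3 F1=5 F2=0; commitIndex=3
Op 5: F1 acks idx 2 -> match: F0=3 F1=5 F2=0; commitIndex=3
Op 6: append 3 -> log_len=8
Op 7: F2 acks idx 1 -> match: F0=3 F1=5 F2=1; commitIndex=3

Answer: 7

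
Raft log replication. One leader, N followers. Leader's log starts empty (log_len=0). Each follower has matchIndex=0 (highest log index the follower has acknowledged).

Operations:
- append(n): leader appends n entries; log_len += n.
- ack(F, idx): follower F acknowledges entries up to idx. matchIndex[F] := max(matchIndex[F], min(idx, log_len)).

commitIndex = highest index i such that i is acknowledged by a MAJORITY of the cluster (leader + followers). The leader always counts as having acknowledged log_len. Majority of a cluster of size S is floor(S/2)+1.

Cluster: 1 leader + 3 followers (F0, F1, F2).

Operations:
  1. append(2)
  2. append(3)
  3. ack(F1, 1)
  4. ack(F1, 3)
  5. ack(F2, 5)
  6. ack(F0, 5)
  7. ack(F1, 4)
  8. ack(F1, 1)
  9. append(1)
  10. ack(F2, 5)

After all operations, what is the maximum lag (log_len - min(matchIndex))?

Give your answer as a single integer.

Answer: 2

Derivation:
Op 1: append 2 -> log_len=2
Op 2: append 3 -> log_len=5
Op 3: F1 acks idx 1 -> match: F0=0 F1=1 F2=0; commitIndex=0
Op 4: F1 acks idx 3 -> match: F0=0 F1=3 F2=0; commitIndex=0
Op 5: F2 acks idx 5 -> match: F0=0 F1=3 F2=5; commitIndex=3
Op 6: F0 acks idx 5 -> match: F0=5 F1=3 F2=5; commitIndex=5
Op 7: F1 acks idx 4 -> match: F0=5 F1=4 F2=5; commitIndex=5
Op 8: F1 acks idx 1 -> match: F0=5 F1=4 F2=5; commitIndex=5
Op 9: append 1 -> log_len=6
Op 10: F2 acks idx 5 -> match: F0=5 F1=4 F2=5; commitIndex=5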